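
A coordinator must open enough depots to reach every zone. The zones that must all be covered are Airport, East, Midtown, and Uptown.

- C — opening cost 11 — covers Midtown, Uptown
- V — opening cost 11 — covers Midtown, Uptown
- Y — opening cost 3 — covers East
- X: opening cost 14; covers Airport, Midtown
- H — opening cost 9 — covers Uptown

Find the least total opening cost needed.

26

The greedy cost-per-new-zone heuristic would pick Y, C, and X for 28, but a cheaper cover exists.
Choose Y, X, and H: together they cover Airport, East, Midtown, Uptown — every zone.
Total opening cost: 3 + 14 + 9 = 26.
No cover costs less than 26.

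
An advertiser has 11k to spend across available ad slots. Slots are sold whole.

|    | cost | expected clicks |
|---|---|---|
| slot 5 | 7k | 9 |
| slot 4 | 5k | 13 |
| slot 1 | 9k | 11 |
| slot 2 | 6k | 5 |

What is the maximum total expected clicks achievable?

Allowing fractional choices, the relaxed optimum would be about 20.7, but ad slots are indivisible.
slot 4: cost 5 ≤ 11, expected clicks 13.
slot 4 + slot 2: cost 5 + 6 = 11 ≤ 11, expected clicks 13 + 5 = 18.
Best is slot 4 and slot 2 with total expected clicks 18.

18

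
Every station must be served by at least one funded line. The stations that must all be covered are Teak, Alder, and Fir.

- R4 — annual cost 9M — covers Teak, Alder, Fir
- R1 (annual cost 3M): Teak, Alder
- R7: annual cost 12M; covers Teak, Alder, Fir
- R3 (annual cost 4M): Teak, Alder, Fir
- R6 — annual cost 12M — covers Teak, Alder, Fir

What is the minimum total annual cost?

4

This is a weighted set-cover instance.
R3 alone covers Teak, Alder, Fir — every station.
Total annual cost: 4.
No cover costs less than 4.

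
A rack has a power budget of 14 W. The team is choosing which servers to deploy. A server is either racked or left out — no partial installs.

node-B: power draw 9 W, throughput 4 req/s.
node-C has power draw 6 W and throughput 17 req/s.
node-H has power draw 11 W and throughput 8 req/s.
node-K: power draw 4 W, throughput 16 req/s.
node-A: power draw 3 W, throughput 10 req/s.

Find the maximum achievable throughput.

Allowing fractional choices, the relaxed optimum would be about 43.7, but servers are indivisible.
node-C + node-A: power draw 6 + 3 = 9 ≤ 14, throughput 17 + 10 = 27.
node-C + node-K: power draw 6 + 4 = 10 ≤ 14, throughput 17 + 16 = 33.
node-C + node-K + node-A: power draw 6 + 4 + 3 = 13 ≤ 14, throughput 17 + 16 + 10 = 43.
Best is node-C, node-K, and node-A with total throughput 43.

43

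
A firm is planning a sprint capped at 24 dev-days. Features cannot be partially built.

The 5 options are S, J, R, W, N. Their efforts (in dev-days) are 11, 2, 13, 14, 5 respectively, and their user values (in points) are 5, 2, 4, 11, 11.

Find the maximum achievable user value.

24

Take J, W, and N: effort 2 + 14 + 5 = 21 ≤ 24, user value 2 + 11 + 11 = 24.
No other feasible combination does better.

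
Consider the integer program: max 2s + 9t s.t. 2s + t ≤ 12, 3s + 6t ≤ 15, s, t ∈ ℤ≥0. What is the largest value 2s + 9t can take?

20

The continuous relaxation peaks at (0, 2.5) with value 22.50; rounding to a feasible lattice point costs some objective.
(s,t)=(1,2): 2·1+1·2=4≤12, 3·1+6·2=15≤15, objective 20.
(s,t)=(0,2): 2·0+1·2=2≤12, 3·0+6·2=12≤15, objective 18.
(s,t)=(2,1): 2·2+1·1=5≤12, 3·2+6·1=12≤15, objective 13.
Maximum is 20 at (s,t)=(1,2).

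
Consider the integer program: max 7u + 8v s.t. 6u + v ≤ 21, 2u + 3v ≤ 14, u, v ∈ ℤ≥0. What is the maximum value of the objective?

The continuous relaxation peaks at (3.06, 2.62) with value 42.44; rounding to a feasible lattice point costs some objective.
(u,v)=(1,4): 6·1+1·4=10≤21, 2·1+3·4=14≤14, objective 39.
(u,v)=(2,3): 6·2+1·3=15≤21, 2·2+3·3=13≤14, objective 38.
(u,v)=(3,2): 6·3+1·2=20≤21, 2·3+3·2=12≤14, objective 37.
(u,v)=(0,4): 6·0+1·4=4≤21, 2·0+3·4=12≤14, objective 32.
No feasible integer point exceeds 39.

39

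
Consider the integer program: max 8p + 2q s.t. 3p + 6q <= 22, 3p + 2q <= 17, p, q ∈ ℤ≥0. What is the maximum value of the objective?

(p,q)=(5,1) is feasible, giving 42.
(p,q)=(5,0) is feasible, giving 40.
Maximum is 42 at (p,q)=(5,1).

42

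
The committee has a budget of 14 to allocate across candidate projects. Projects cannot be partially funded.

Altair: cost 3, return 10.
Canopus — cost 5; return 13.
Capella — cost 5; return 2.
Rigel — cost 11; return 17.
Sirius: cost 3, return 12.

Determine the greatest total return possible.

Treat it as a binary knapsack problem.
Take Altair, Canopus, and Sirius: cost 3 + 5 + 3 = 11 ≤ 14, return 10 + 13 + 12 = 35.
No other feasible combination does better.

35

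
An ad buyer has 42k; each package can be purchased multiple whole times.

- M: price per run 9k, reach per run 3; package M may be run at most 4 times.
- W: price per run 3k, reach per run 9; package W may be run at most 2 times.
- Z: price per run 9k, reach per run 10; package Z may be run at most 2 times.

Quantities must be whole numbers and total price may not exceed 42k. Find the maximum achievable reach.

44

1×M, 2×W, and 2×Z: price 33 ≤ 42, reach 1·3 + 2·9 + 2·10 = 41.
2×M, 2×W, and 2×Z: price 42 ≤ 42, reach 2·3 + 2·9 + 2·10 = 44.
Best is 44.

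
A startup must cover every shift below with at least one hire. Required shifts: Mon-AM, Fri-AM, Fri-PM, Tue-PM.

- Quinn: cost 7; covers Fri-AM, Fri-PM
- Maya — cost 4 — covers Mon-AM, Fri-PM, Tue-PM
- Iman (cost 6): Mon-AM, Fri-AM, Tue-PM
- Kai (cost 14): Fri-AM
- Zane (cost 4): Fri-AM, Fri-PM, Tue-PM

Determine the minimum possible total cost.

8

Choose Maya and Zane: together they cover Mon-AM, Fri-AM, Fri-PM, Tue-PM — every shift.
Total cost: 4 + 4 = 8.
No cover costs less than 8.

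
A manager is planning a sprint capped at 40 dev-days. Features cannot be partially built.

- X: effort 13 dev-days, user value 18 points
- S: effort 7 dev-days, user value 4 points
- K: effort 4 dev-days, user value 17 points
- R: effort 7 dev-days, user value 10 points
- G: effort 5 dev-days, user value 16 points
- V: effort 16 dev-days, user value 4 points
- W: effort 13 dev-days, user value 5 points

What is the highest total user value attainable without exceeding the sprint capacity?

Take X, S, K, R, and G: effort 13 + 7 + 4 + 7 + 5 = 36 ≤ 40, user value 18 + 4 + 17 + 10 + 16 = 65.
No other feasible combination does better.

65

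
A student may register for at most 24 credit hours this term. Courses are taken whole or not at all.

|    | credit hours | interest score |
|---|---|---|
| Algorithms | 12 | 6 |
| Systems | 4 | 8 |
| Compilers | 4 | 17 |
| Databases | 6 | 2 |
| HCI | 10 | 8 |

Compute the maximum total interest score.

35

Allowing fractional choices, the relaxed optimum would be about 36.0, but courses are indivisible.
Systems + Compilers + Databases + HCI: credit hours 4 + 4 + 6 + 10 = 24 ≤ 24, interest score 8 + 17 + 2 + 8 = 35.
Algorithms + Systems + Compilers: credit hours 12 + 4 + 4 = 20 ≤ 24, interest score 6 + 8 + 17 = 31.
Systems + Compilers + HCI: credit hours 4 + 4 + 10 = 18 ≤ 24, interest score 8 + 17 + 8 = 33.
Best is Systems, Compilers, Databases, and HCI with total interest score 35.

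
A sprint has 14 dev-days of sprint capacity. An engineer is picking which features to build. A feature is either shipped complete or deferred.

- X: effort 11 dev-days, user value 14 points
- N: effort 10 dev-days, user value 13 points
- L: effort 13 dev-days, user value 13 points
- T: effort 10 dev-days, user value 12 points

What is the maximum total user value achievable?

Take X: effort 11 ≤ 14, user value 14.
No other feasible combination does better.

14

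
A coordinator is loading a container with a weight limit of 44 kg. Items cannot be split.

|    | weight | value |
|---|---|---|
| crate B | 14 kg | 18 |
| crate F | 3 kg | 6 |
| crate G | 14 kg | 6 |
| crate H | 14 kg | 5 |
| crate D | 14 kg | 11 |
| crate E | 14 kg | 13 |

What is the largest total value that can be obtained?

crate B + crate F + crate E: weight 14 + 3 + 14 = 31 ≤ 44, value 18 + 6 + 13 = 37.
crate B + crate D + crate E: weight 14 + 14 + 14 = 42 ≤ 44, value 18 + 11 + 13 = 42.
crate B + crate G + crate E: weight 14 + 14 + 14 = 42 ≤ 44, value 18 + 6 + 13 = 37.
Best is crate B, crate D, and crate E with total value 42.

42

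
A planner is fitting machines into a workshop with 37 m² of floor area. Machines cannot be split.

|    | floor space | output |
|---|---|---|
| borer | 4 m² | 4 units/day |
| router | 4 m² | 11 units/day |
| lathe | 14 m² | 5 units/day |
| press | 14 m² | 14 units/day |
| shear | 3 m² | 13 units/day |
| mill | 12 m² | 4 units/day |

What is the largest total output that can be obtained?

Allowing fractional choices, the relaxed optimum would be about 46.3, but machines are indivisible.
borer + router + press + shear: floor space 4 + 4 + 14 + 3 = 25 ≤ 37, output 4 + 11 + 14 + 13 = 42.
router + lathe + press + shear: floor space 4 + 14 + 14 + 3 = 35 ≤ 37, output 11 + 5 + 14 + 13 = 43.
borer + router + press + shear + mill: floor space 4 + 4 + 14 + 3 + 12 = 37 ≤ 37, output 4 + 11 + 14 + 13 + 4 = 46.
Best is borer, router, press, shear, and mill with total output 46.

46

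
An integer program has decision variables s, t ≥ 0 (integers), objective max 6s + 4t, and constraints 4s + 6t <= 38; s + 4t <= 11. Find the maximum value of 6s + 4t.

(s,t)=(9,0) is feasible, giving 54.
(s,t)=(8,0) is feasible, giving 48.
No feasible integer point exceeds 54.

54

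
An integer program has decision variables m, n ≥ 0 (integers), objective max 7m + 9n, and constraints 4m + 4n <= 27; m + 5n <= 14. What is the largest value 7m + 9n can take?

(m,n)=(4,2): 4·4+4·2=24≤27, 1·4+5·2=14≤14, objective 46.
(m,n)=(5,1): 4·5+4·1=24≤27, 1·5+5·1=10≤14, objective 44.
(m,n)=(3,2): 4·3+4·2=20≤27, 1·3+5·2=13≤14, objective 39.
No feasible integer point exceeds 46.

46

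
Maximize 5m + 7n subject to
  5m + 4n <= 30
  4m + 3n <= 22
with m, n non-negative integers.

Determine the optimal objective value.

(m,n)=(0,7): 5·0+4·7=28≤30, 4·0+3·7=21≤22, objective 49.
(m,n)=(1,6): 5·1+4·6=29≤30, 4·1+3·6=22≤22, objective 47.
(m,n)=(0,6): 5·0+4·6=24≤30, 4·0+3·6=18≤22, objective 42.
Maximum is 49 at (m,n)=(0,7).

49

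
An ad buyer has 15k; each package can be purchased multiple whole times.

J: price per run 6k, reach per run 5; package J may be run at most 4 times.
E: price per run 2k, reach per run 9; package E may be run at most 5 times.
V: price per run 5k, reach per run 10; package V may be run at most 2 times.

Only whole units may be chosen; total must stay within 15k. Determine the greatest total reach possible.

E has the best ratio (9/2); taking only E gives at most 5×9 = 45 (stopped by the supply cap of 5).
Mixing does better — 5×E and 1×V: price 15 ≤ 15, reach 5·9 + 1·10 = 55.

55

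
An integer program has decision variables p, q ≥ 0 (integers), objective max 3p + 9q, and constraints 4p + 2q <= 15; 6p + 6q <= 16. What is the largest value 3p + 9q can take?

The continuous relaxation peaks at (0, 2.67) with value 24.00; rounding to a feasible lattice point costs some objective.
(p,q)=(0,2): 4·0+2·2=4≤15, 6·0+6·2=12≤16, objective 18.
(p,q)=(1,1): 4·1+2·1=6≤15, 6·1+6·1=12≤16, objective 12.
(p,q)=(0,1): 4·0+2·1=2≤15, 6·0+6·1=6≤16, objective 9.
Maximum is 18 at (p,q)=(0,2).

18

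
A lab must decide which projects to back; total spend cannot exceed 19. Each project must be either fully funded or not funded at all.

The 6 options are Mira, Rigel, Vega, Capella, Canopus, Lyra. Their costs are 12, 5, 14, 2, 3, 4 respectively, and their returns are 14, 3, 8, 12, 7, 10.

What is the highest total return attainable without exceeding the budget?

36

This is a 0-1 knapsack instance.
Allowing fractional choices, the relaxed optimum would be about 40.7, but projects are indivisible.
Rigel + Capella + Canopus + Lyra: cost 5 + 2 + 3 + 4 = 14 ≤ 19, return 3 + 12 + 7 + 10 = 32.
Mira + Capella + Canopus: cost 12 + 2 + 3 = 17 ≤ 19, return 14 + 12 + 7 = 33.
Mira + Capella + Lyra: cost 12 + 2 + 4 = 18 ≤ 19, return 14 + 12 + 10 = 36.
Best is Mira, Capella, and Lyra with total return 36.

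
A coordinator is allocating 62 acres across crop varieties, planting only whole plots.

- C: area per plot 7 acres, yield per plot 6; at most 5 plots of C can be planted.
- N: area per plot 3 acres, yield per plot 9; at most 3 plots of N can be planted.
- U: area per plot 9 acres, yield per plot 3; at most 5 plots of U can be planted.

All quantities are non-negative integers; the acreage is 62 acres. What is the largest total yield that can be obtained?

63

N has the best ratio (9/3); taking only N gives at most 3×9 = 27 (stopped by the supply cap of 3).
Mixing does better — 5×C, 3×N, and 2×U: area 62 ≤ 62, yield 5·6 + 3·9 + 2·3 = 63.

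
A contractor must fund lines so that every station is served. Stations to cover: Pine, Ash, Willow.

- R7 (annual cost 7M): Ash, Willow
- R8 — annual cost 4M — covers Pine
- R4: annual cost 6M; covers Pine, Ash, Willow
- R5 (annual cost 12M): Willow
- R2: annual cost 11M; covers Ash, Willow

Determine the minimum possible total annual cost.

6

R4 alone covers Pine, Ash, Willow — every station.
Total annual cost: 6.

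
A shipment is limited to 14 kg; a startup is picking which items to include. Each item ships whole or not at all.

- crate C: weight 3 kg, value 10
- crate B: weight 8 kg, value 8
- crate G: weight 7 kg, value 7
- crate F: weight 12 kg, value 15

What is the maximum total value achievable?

18

Allowing fractional choices, the relaxed optimum would be about 23.8, but items are indivisible.
crate C + crate B: weight 3 + 8 = 11 ≤ 14, value 10 + 8 = 18.
crate C + crate G: weight 3 + 7 = 10 ≤ 14, value 10 + 7 = 17.
Best is crate C and crate B with total value 18.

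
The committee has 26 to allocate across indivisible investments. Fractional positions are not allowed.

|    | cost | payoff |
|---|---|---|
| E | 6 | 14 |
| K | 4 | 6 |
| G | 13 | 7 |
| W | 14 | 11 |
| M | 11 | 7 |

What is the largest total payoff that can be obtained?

E + K + M: cost 6 + 4 + 11 = 21 ≤ 26, payoff 14 + 6 + 7 = 27.
E + K + W: cost 6 + 4 + 14 = 24 ≤ 26, payoff 14 + 6 + 11 = 31.
Best is E, K, and W with total payoff 31.

31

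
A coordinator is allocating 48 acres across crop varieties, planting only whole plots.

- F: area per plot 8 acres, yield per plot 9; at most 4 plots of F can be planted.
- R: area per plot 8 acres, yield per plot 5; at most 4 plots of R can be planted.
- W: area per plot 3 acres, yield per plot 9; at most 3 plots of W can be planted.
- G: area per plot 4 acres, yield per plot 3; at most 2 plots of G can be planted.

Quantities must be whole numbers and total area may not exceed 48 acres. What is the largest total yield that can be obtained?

W has the best ratio (9/3); taking only W gives at most 3×9 = 27 (stopped by the supply cap of 3).
Mixing does better — 4×F, 3×W, and 1×G: area 45 ≤ 48, yield 4·9 + 3·9 + 1·3 = 66.

66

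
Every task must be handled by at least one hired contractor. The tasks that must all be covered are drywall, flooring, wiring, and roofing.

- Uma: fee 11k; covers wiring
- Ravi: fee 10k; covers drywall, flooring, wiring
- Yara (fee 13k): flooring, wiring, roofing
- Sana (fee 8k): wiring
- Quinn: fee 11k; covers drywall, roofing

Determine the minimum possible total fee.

Choose Ravi and Quinn: together they cover drywall, flooring, wiring, roofing — every task.
Total fee: 10 + 11 = 21.
No cover costs less than 21.

21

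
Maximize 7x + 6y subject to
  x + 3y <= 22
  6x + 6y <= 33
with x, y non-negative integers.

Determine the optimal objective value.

35

Relaxing integrality, the LP optimum is 38.50 at (x,y) = (5.5, 0), which is not an integer point.
(x,y)=(5,0): 1·5+3·0=5≤22, 6·5+6·0=30≤33, objective 35.
(x,y)=(4,1): 1·4+3·1=7≤22, 6·4+6·1=30≤33, objective 34.
(x,y)=(4,0): 1·4+3·0=4≤22, 6·4+6·0=24≤33, objective 28.
The best lattice point is (5,0), giving 35.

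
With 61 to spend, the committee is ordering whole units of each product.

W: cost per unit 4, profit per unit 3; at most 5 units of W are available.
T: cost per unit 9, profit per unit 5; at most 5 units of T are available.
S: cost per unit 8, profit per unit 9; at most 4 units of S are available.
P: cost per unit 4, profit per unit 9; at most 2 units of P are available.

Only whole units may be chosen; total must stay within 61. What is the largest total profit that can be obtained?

5×W, 4×S, and 2×P: cost 60 ≤ 61, profit 5·3 + 4·9 + 2·9 = 69.
3×W, 1×T, 4×S, and 2×P: cost 61 ≤ 61, profit 3·3 + 1·5 + 4·9 + 2·9 = 68.
Best is 69.

69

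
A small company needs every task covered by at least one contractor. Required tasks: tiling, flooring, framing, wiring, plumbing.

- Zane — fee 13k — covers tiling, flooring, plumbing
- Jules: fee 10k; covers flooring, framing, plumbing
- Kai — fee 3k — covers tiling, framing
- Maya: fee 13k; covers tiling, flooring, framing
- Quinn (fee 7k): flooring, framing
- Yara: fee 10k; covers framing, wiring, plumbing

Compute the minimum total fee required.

20

The greedy cost-per-new-task heuristic would pick Kai, Jules, and Yara for 23, but a cheaper cover exists.
Choose Kai, Quinn, and Yara: together they cover tiling, flooring, framing, wiring, plumbing — every task.
Total fee: 3 + 7 + 10 = 20.
No cover costs less than 20.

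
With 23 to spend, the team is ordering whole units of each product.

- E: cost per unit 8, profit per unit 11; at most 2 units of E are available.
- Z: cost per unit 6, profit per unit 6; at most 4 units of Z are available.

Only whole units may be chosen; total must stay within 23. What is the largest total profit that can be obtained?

E has the best ratio (11/8); taking only E gives at most 2×11 = 22 (stopped by the cost limit).
Mixing does better — 2×E and 1×Z: cost 22 ≤ 23, profit 2·11 + 1·6 = 28.

28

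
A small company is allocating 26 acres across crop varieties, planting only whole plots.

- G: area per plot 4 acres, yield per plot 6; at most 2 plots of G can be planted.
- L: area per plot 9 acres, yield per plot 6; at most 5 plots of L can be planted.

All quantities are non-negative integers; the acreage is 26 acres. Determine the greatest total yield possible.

G has the best ratio (6/4); taking only G gives at most 2×6 = 12 (stopped by the supply cap of 2).
Mixing does better — 2×G and 2×L: area 26 ≤ 26, yield 2·6 + 2·6 = 24.

24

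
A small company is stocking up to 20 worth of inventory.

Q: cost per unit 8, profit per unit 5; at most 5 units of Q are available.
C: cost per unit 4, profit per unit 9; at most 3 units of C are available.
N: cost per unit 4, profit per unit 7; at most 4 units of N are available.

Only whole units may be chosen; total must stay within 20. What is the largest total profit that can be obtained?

41

This is a bounded integer knapsack.
Take 3×C and 2×N: cost 20 ≤ 20, profit 3·9 + 2·7 = 41.
C has the best ratio (9/4) and is taken to its limit of 3; remaining capacity is filled optimally with the others.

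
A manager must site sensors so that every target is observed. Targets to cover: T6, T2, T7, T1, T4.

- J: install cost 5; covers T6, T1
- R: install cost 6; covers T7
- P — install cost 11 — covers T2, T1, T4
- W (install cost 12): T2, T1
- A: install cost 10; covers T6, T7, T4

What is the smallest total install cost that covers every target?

This is a weighted set-cover instance.
Choose P and A: together they cover T6, T2, T7, T1, T4 — every target.
Total install cost: 11 + 10 = 21.

21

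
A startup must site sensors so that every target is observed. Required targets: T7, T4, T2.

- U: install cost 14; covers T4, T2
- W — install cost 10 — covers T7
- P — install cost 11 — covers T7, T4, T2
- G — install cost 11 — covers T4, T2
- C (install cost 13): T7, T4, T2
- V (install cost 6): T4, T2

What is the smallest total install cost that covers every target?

11

P alone covers T7, T4, T2 — every target.
Total install cost: 11.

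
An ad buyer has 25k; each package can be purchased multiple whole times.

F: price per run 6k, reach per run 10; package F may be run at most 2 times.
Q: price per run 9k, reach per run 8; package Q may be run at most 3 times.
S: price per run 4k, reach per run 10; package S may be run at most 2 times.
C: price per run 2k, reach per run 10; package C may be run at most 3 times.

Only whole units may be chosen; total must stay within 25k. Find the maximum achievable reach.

60

Take 1×F, 2×S, and 3×C: price 20 ≤ 25, reach 1·10 + 2·10 + 3·10 = 60.
C has the best ratio (10/2) and is taken to its limit of 3; remaining capacity is filled optimally with the others.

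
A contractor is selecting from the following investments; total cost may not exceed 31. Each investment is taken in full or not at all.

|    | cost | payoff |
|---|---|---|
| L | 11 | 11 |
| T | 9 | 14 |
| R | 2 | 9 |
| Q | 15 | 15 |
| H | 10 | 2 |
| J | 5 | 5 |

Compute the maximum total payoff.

43

Take T, R, Q, and J: cost 9 + 2 + 15 + 5 = 31 ≤ 31, payoff 14 + 9 + 15 + 5 = 43.
No other feasible combination does better.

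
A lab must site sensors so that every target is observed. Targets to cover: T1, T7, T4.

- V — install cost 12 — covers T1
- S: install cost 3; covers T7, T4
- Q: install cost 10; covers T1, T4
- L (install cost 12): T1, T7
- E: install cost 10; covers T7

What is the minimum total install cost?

This is a weighted set-cover instance.
Choose S and Q: together they cover T1, T7, T4 — every target.
Total install cost: 3 + 10 = 13.
No cover costs less than 13.

13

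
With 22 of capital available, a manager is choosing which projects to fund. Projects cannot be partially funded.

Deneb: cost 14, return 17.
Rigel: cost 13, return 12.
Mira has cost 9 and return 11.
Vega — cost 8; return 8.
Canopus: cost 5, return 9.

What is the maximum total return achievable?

This is an integer program with binary decision variables.
Deneb + Vega: cost 14 + 8 = 22 ≤ 22, return 17 + 8 = 25.
Mira + Vega + Canopus: cost 9 + 8 + 5 = 22 ≤ 22, return 11 + 8 + 9 = 28.
Deneb + Canopus: cost 14 + 5 = 19 ≤ 22, return 17 + 9 = 26.
Best is Mira, Vega, and Canopus with total return 28.

28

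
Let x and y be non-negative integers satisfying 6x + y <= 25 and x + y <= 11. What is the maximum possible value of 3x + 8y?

(x,y)=(0,11): 6·0+1·11=11≤25, 1·0+1·11=11≤11, objective 88.
(x,y)=(1,10): 6·1+1·10=16≤25, 1·1+1·10=11≤11, objective 83.
(x,y)=(0,10): 6·0+1·10=10≤25, 1·0+1·10=10≤11, objective 80.
No feasible integer point exceeds 88.

88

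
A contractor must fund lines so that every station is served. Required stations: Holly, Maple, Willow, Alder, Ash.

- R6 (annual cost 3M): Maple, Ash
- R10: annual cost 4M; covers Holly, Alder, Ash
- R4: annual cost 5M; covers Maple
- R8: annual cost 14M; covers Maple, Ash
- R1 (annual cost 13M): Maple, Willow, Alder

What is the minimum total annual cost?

17

The greedy cost-per-new-station heuristic would pick R10, R6, and R1 for 20, but a cheaper cover exists.
Choose R10 and R1: together they cover Holly, Maple, Willow, Alder, Ash — every station.
Total annual cost: 4 + 13 = 17.
No cover costs less than 17.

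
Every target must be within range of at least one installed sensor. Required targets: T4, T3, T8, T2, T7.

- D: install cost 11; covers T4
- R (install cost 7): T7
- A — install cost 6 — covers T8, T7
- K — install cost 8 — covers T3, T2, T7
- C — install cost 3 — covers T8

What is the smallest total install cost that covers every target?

Choose D, K, and C: together they cover T4, T3, T8, T2, T7 — every target.
Total install cost: 11 + 8 + 3 = 22.
No cover costs less than 22.

22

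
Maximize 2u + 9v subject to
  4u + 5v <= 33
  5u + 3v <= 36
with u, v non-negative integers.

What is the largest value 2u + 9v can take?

54

(u,v)=(0,6): 4·0+5·6=30≤33, 5·0+3·6=18≤36, objective 54.
(u,v)=(1,5): 4·1+5·5=29≤33, 5·1+3·5=20≤36, objective 47.
Maximum is 54 at (u,v)=(0,6).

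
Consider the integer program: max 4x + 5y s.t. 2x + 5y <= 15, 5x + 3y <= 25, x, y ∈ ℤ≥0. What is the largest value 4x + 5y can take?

Relaxing integrality, the LP optimum is 23.42 at (x,y) = (4.21, 1.32), which is not an integer point.
(x,y)=(4,1): 2·4+5·1=13≤15, 5·4+3·1=23≤25, objective 21.
(x,y)=(5,0): 2·5+5·0=10≤15, 5·5+3·0=25≤25, objective 20.
Maximum is 21 at (x,y)=(4,1).

21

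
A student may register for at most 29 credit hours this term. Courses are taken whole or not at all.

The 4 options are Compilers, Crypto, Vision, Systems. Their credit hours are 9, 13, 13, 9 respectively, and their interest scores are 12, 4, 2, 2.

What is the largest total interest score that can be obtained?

16

Compilers + Crypto: credit hours 9 + 13 = 22 ≤ 29, interest score 12 + 4 = 16.
Compilers + Vision: credit hours 9 + 13 = 22 ≤ 29, interest score 12 + 2 = 14.
Compilers + Systems: credit hours 9 + 9 = 18 ≤ 29, interest score 12 + 2 = 14.
Best is Compilers and Crypto with total interest score 16.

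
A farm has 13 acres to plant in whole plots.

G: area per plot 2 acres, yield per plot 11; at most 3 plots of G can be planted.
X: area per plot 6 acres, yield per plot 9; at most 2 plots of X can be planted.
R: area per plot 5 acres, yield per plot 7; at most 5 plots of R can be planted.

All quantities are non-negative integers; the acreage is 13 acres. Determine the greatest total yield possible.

This is a bounded integer knapsack.
G has the best ratio (11/2); taking only G gives at most 3×11 = 33 (stopped by the supply cap of 3).
Mixing does better — 3×G and 1×X: area 12 ≤ 13, yield 3·11 + 1·9 = 42.

42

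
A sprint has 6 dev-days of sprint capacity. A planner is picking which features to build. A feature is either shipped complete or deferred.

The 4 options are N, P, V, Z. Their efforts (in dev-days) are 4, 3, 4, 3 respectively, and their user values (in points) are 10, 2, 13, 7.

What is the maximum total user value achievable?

Allowing fractional choices, the relaxed optimum would be about 18.0, but features are indivisible.
N: effort 4 ≤ 6, user value 10.
P + Z: effort 3 + 3 = 6 ≤ 6, user value 2 + 7 = 9.
V: effort 4 ≤ 6, user value 13.
Best is V with total user value 13.

13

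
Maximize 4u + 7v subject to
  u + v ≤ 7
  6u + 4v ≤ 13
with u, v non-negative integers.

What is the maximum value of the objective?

Relaxing integrality, the LP optimum is 22.75 at (u,v) = (0, 3.25), which is not an integer point.
(u,v)=(0,3): 1·0+1·3=3≤7, 6·0+4·3=12≤13, objective 21.
(u,v)=(0,2): 1·0+1·2=2≤7, 6·0+4·2=8≤13, objective 14.
No feasible integer point exceeds 21.

21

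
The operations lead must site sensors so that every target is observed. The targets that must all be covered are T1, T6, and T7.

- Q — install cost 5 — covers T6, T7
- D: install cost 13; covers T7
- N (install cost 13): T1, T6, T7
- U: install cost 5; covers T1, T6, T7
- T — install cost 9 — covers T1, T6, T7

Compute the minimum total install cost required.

5

U alone covers T1, T6, T7 — every target.
Total install cost: 5.
No cover costs less than 5.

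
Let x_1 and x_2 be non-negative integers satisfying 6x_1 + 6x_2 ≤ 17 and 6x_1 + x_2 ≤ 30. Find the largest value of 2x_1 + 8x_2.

Relaxing integrality, the LP optimum is 22.67 at (x_1,x_2) = (0, 2.83), which is not an integer point.
(x_1,x_2)=(0,2): 6·0+6·2=12≤17, 6·0+1·2=2≤30, objective 16.
(x_1,x_2)=(1,1): 6·1+6·1=12≤17, 6·1+1·1=7≤30, objective 10.
(x_1,x_2)=(0,1): 6·0+6·1=6≤17, 6·0+1·1=1≤30, objective 8.
Maximum is 16 at (x_1,x_2)=(0,2).

16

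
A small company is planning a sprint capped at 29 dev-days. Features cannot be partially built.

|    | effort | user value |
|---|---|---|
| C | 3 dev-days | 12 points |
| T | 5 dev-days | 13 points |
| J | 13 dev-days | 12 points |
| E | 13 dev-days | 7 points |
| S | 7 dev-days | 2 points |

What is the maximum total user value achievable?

Treat it as a binary knapsack problem.
Allowing fractional choices, the relaxed optimum would be about 41.3, but features are indivisible.
C + T + E + S: effort 3 + 5 + 13 + 7 = 28 ≤ 29, user value 12 + 13 + 7 + 2 = 34.
C + T + J: effort 3 + 5 + 13 = 21 ≤ 29, user value 12 + 13 + 12 = 37.
C + T + J + S: effort 3 + 5 + 13 + 7 = 28 ≤ 29, user value 12 + 13 + 12 + 2 = 39.
Best is C, T, J, and S with total user value 39.

39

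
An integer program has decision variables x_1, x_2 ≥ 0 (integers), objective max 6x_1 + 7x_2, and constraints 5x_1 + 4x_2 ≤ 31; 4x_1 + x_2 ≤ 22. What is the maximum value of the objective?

(x_1,x_2)=(0,7): 5·0+4·7=28≤31, 4·0+1·7=7≤22, objective 49.
(x_1,x_2)=(1,6): 5·1+4·6=29≤31, 4·1+1·6=10≤22, objective 48.
(x_1,x_2)=(0,6): 5·0+4·6=24≤31, 4·0+1·6=6≤22, objective 42.
Maximum is 49 at (x_1,x_2)=(0,7).

49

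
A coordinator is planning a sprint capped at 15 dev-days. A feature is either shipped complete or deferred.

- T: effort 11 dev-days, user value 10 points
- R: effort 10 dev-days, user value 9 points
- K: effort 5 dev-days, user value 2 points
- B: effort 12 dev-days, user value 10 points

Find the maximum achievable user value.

11

This is an integer program with binary decision variables.
Take R and K: effort 10 + 5 = 15 ≤ 15, user value 9 + 2 = 11.
No other feasible combination does better.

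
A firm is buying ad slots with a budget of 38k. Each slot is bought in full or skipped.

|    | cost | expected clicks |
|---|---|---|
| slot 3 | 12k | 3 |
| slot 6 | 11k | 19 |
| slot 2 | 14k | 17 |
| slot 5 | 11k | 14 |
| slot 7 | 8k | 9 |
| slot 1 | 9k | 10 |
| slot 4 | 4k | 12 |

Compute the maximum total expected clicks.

58

Allowing fractional choices, the relaxed optimum would be about 59.6, but ad slots are indivisible.
slot 6 + slot 5 + slot 1 + slot 4: cost 11 + 11 + 9 + 4 = 35 ≤ 38, expected clicks 19 + 14 + 10 + 12 = 55.
slot 6 + slot 2 + slot 1 + slot 4: cost 11 + 14 + 9 + 4 = 38 ≤ 38, expected clicks 19 + 17 + 10 + 12 = 58.
slot 6 + slot 2 + slot 7 + slot 4: cost 11 + 14 + 8 + 4 = 37 ≤ 38, expected clicks 19 + 17 + 9 + 12 = 57.
Best is slot 6, slot 2, slot 1, and slot 4 with total expected clicks 58.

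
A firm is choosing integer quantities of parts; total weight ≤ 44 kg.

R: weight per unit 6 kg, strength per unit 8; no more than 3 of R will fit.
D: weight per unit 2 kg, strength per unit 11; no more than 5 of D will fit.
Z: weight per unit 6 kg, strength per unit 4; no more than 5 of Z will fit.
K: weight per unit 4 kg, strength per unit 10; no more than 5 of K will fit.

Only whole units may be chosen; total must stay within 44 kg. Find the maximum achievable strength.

121

D has the best ratio (11/2); taking only D gives at most 5×11 = 55 (stopped by the supply cap of 5).
Mixing does better — 2×R, 5×D, and 5×K: weight 42 ≤ 44, strength 2·8 + 5·11 + 5·10 = 121.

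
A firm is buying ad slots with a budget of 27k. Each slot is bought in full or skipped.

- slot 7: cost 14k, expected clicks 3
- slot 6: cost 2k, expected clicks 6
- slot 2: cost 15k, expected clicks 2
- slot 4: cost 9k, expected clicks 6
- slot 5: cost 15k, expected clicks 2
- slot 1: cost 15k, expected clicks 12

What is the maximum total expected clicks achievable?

24

slot 6 + slot 4 + slot 1: cost 2 + 9 + 15 = 26 ≤ 27, expected clicks 6 + 6 + 12 = 24.
slot 4 + slot 1: cost 9 + 15 = 24 ≤ 27, expected clicks 6 + 12 = 18.
slot 6 + slot 1: cost 2 + 15 = 17 ≤ 27, expected clicks 6 + 12 = 18.
Best is slot 6, slot 4, and slot 1 with total expected clicks 24.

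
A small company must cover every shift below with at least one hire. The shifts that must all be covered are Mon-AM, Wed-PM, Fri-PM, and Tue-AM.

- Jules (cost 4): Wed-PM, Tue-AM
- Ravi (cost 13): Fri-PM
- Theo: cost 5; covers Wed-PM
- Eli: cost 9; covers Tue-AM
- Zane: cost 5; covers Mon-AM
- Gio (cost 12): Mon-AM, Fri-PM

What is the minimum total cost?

Choose Jules and Gio: together they cover Mon-AM, Wed-PM, Fri-PM, Tue-AM — every shift.
Total cost: 4 + 12 = 16.

16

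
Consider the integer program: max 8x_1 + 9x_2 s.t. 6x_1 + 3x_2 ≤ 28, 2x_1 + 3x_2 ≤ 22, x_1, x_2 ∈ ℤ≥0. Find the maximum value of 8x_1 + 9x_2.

Relaxing integrality, the LP optimum is 69.00 at (x_1,x_2) = (1.5, 6.33), which is not an integer point.
(x_1,x_2)=(0,7): 6·0+3·7=21≤28, 2·0+3·7=21≤22, objective 63.
(x_1,x_2)=(1,6): 6·1+3·6=24≤28, 2·1+3·6=20≤22, objective 62.
(x_1,x_2)=(2,5): 6·2+3·5=27≤28, 2·2+3·5=19≤22, objective 61.
No feasible integer point exceeds 63.

63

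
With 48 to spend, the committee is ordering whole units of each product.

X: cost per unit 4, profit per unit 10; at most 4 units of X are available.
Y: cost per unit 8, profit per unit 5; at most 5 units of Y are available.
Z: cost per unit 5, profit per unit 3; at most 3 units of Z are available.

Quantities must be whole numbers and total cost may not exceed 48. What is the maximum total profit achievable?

X has the best ratio (10/4); taking only X gives at most 4×10 = 40 (stopped by the supply cap of 4).
Mixing does better — 4×X and 4×Y: cost 48 ≤ 48, profit 4·10 + 4·5 = 60.

60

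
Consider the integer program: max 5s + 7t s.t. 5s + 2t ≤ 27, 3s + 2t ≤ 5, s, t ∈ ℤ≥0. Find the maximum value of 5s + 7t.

14

Relaxing integrality, the LP optimum is 17.50 at (s,t) = (0, 2.5), which is not an integer point.
(s,t)=(0,2): 5·0+2·2=4≤27, 3·0+2·2=4≤5, objective 14.
(s,t)=(1,1): 5·1+2·1=7≤27, 3·1+2·1=5≤5, objective 12.
(s,t)=(0,1): 5·0+2·1=2≤27, 3·0+2·1=2≤5, objective 7.
Maximum is 14 at (s,t)=(0,2).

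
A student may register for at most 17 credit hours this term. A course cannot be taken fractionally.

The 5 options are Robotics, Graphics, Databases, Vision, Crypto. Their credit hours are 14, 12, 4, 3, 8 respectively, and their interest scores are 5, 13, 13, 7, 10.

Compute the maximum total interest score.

Graphics + Databases: credit hours 12 + 4 = 16 ≤ 17, interest score 13 + 13 = 26.
Databases + Crypto: credit hours 4 + 8 = 12 ≤ 17, interest score 13 + 10 = 23.
Databases + Vision + Crypto: credit hours 4 + 3 + 8 = 15 ≤ 17, interest score 13 + 7 + 10 = 30.
Best is Databases, Vision, and Crypto with total interest score 30.

30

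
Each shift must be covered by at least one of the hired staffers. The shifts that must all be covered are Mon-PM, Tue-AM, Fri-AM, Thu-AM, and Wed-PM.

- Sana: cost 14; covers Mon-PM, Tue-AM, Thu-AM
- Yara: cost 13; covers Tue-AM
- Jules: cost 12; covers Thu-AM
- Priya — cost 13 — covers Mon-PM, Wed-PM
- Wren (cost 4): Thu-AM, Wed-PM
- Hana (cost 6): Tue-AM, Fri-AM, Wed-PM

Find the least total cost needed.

20

The greedy cost-per-new-shift heuristic would pick Wren, Hana, and Priya for 23, but a cheaper cover exists.
Choose Sana and Hana: together they cover Mon-PM, Tue-AM, Fri-AM, Thu-AM, Wed-PM — every shift.
Total cost: 14 + 6 = 20.
No cover costs less than 20.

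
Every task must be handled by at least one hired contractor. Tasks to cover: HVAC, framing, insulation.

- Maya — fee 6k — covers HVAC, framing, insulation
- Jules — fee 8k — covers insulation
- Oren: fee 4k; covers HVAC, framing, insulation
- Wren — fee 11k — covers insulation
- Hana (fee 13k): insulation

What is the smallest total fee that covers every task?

Oren alone covers HVAC, framing, insulation — every task.
Total fee: 4.
No cover costs less than 4.

4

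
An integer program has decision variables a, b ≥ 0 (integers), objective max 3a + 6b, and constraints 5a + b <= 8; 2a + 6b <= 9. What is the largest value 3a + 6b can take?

(a,b)=(1,1) is feasible, giving 9.
(a,b)=(0,1) is feasible, giving 6.
Maximum is 9 at (a,b)=(1,1).

9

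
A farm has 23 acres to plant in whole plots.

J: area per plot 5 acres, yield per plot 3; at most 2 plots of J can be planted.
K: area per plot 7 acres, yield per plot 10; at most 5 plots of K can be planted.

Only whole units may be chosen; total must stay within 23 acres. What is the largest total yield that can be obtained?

30

3×K: area 21 ≤ 23, yield 3·10 = 30.
1×J and 2×K: area 19 ≤ 23, yield 1·3 + 2·10 = 23.
Best is 30.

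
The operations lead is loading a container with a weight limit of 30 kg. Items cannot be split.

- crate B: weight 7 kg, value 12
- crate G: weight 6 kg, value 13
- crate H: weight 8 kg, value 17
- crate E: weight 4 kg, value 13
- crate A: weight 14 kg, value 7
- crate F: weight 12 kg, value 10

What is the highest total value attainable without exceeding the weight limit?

55

Treat it as a binary knapsack problem.
Allowing fractional choices, the relaxed optimum would be about 59.2, but items are indivisible.
crate B + crate G + crate H + crate E: weight 7 + 6 + 8 + 4 = 25 ≤ 30, value 12 + 13 + 17 + 13 = 55.
crate G + crate H + crate E + crate F: weight 6 + 8 + 4 + 12 = 30 ≤ 30, value 13 + 17 + 13 + 10 = 53.
Best is crate B, crate G, crate H, and crate E with total value 55.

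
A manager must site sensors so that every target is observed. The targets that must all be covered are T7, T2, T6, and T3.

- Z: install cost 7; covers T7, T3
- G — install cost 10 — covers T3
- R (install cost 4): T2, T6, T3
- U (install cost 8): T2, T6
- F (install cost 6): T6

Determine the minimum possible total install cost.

This is an integer covering problem.
Choose Z and R: together they cover T7, T2, T6, T3 — every target.
Total install cost: 7 + 4 = 11.
No cover costs less than 11.

11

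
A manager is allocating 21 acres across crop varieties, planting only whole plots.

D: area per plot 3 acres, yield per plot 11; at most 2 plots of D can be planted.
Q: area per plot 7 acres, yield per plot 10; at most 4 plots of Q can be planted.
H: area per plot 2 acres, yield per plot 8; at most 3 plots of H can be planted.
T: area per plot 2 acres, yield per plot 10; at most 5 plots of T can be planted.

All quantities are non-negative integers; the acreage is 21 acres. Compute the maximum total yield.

This is a bounded integer knapsack.
2×D, 2×H, and 5×T: area 20 ≤ 21, yield 2·11 + 2·8 + 5·10 = 88.
2×D, 3×H, and 4×T: area 20 ≤ 21, yield 2·11 + 3·8 + 4·10 = 86.
Best is 88.

88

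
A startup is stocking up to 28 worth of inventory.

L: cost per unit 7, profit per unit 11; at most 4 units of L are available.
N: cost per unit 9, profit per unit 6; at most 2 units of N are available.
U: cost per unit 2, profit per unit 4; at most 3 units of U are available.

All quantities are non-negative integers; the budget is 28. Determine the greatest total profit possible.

This is a bounded integer knapsack.
3×L and 3×U: cost 27 ≤ 28, profit 3·11 + 3·4 = 45.
4×L: cost 28 ≤ 28, profit 4·11 = 44.
Best is 45.

45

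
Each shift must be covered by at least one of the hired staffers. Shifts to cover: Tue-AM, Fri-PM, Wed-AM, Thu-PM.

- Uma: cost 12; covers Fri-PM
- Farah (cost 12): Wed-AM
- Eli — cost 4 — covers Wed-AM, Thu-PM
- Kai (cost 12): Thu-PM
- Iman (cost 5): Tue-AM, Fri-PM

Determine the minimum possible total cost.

This is an integer covering problem.
Choose Eli and Iman: together they cover Tue-AM, Fri-PM, Wed-AM, Thu-PM — every shift.
Total cost: 4 + 5 = 9.
No cover costs less than 9.

9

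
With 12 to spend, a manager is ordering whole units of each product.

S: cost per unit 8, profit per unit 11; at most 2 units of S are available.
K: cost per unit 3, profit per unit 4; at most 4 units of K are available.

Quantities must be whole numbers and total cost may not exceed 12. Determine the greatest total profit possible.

16

This is a bounded integer knapsack.
4×K: cost 12 ≤ 12, profit 4·4 = 16.
1×S and 1×K: cost 11 ≤ 12, profit 1·11 + 1·4 = 15.
Best is 16.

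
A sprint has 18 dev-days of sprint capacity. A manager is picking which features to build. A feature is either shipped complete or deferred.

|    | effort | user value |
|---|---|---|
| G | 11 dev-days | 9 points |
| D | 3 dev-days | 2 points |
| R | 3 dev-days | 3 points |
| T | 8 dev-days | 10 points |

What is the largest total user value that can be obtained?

15

Allowing fractional choices, the relaxed optimum would be about 18.7, but features are indivisible.
D + R + T: effort 3 + 3 + 8 = 14 ≤ 18, user value 2 + 3 + 10 = 15.
G + D + R: effort 11 + 3 + 3 = 17 ≤ 18, user value 9 + 2 + 3 = 14.
Best is D, R, and T with total user value 15.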